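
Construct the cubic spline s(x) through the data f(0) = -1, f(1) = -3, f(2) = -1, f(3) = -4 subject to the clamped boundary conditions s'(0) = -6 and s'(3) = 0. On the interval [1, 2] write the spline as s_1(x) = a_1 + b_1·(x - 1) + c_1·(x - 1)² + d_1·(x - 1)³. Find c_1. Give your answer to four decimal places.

3.6000

Let M_i = s''(x_i). Step sizes h_i = 1, 1, 1; slopes of the chords Δ_i = (y_(i+1) - y_i)/h_i = -2, 2, -3.
  1·M_0 + 4·M_1 + 1·M_2 = 6(Δ_1 - Δ_0) = 24
  1·M_1 + 4·M_2 + 1·M_3 = 6(Δ_2 - Δ_1) = -30
Clamped end conditions give two more equations: 2h_0·M_0 + h_0·M_1 = 6(Δ_0 - s'(0)) = 24 and h_2·M_2 + 2h_2·M_3 = 6(s'(3) - Δ_2) = 18.
Hence M_0 = 42/5, M_1 = 36/5, M_2 = -66/5, M_3 = 78/5.
On [1, 2], with s_1(x) = a_1 + b_1·(x - 1) + c_1·(x - 1)² + d_1·(x - 1)³: c_1 = M_1/2 = 18/5, d_1 = (M_2 - M_1)/(6h_1) = -17/5, b_1 = Δ_1 - h_1(2M_1 + M_2)/6 = 9/5.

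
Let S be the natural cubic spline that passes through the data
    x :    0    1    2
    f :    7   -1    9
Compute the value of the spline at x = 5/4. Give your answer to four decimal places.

Let m_i = S''(x_i). Step sizes h_i = 1, 1; slopes of the chords Δ_i = (y_(i+1) - y_i)/h_i = -8, 10.
  1·m_0 + 4·m_1 + 1·m_2 = 6(Δ_1 - Δ_0) = 108
Natural end conditions: m_0 = m_2 = 0.
Solving the tridiagonal system: m_0 = 0, m_1 = 27, m_2 = 0.
On [1, 2], S(x) = -1 + 1·(x - 1) + 27/2·(x - 1)² - 9/2·(x - 1)³.
With (x - 1) = 1/4: S(5/4) = 3/128.

0.0234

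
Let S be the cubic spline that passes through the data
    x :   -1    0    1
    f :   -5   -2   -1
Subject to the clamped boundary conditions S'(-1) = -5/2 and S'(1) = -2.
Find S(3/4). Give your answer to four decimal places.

-0.6816

With σ_i denoting the second derivative at x_i, h_i = 1, 1, and Δ_i = (y_(i+1) − y_i)/h_i = 3, 1:
  1·σ_0 + 4·σ_1 + 1·σ_2 = 6(Δ_1 - Δ_0) = -12
Clamped end conditions give two more equations: 2h_0·σ_0 + h_0·σ_1 = 6(Δ_0 - S'(-1)) = 33 and h_1·σ_1 + 2h_1·σ_2 = 6(S'(1) - Δ_1) = -18.
Solving: σ_0 = 79/4, σ_1 = -13/2, σ_2 = -23/4.
On [0, 1], S(x) = -2 + 33/8·x - 13/4·x² + 1/8·x³.
With x = 3/4: S(3/4) = -349/512.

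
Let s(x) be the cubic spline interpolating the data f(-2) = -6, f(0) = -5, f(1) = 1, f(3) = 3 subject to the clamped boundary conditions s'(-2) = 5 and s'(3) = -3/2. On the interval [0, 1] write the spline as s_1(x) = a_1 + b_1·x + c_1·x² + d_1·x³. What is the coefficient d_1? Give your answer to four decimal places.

-2.8750

With σ_i denoting the second derivative at x_i, h_i = 2, 1, 2, and Δ_i = (y_(i+1) − y_i)/h_i = 1/2, 6, 1:
  2·σ_0 + 6·σ_1 + 1·σ_2 = 6(Δ_1 - Δ_0) = 33
  1·σ_1 + 6·σ_2 + 2·σ_3 = 6(Δ_2 - Δ_1) = -30
Clamped end conditions give two more equations: 2h_0·σ_0 + h_0·σ_1 = 6(Δ_0 - s'(-2)) = -27 and h_2·σ_2 + 2h_2·σ_3 = 6(s'(3) - Δ_2) = -15.
Solving: σ_0 = -193/16, σ_1 = 85/8, σ_2 = -53/8, σ_3 = -7/16.
On [0, 1], with s_1(x) = a_1 + b_1·x + c_1·x² + d_1·x³: c_1 = σ_1/2 = 85/16, d_1 = (σ_2 - σ_1)/(6h_1) = -23/8, b_1 = Δ_1 - h_1(2σ_1 + σ_2)/6 = 57/16.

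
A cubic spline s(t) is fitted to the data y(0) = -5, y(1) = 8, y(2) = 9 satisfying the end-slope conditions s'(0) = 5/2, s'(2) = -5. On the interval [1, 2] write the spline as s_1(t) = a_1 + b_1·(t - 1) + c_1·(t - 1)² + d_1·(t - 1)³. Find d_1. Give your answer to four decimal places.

4.1250

Put M_i = s'' at the i-th knot. Here h = (1, 1) and Δ = (13, 1), so the interior equations h_(i-1)·M_(i-1) + 2(h_(i-1)+h_i)·M_i + h_i·M_(i+1) = 6(Δ_i − Δ_(i-1)) read
  1·M_0 + 4·M_1 + 1·M_2 = 6(Δ_1 - Δ_0) = -72
Clamped end conditions give two more equations: 2h_0·M_0 + h_0·M_1 = 6(Δ_0 - s'(0)) = 63 and h_1·M_1 + 2h_1·M_2 = 6(s'(2) - Δ_1) = -36.
Forward elimination and back-substitution give M_0 = 183/4, M_1 = -57/2, M_2 = -15/4.
On [1, 2], with s_1(t) = a_1 + b_1·(t - 1) + c_1·(t - 1)² + d_1·(t - 1)³: c_1 = M_1/2 = -57/4, d_1 = (M_2 - M_1)/(6h_1) = 33/8, b_1 = Δ_1 - h_1(2M_1 + M_2)/6 = 89/8.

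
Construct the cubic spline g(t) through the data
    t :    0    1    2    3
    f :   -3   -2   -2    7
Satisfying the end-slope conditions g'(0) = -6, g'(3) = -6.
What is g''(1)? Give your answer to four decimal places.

Write M_i for g''(x_i). With h_i = 1, 1, 1 and divided differences Δ_i = 1, 0, 9, the continuity of g' gives the tridiagonal system
  1·M_0 + 4·M_1 + 1·M_2 = 6(Δ_1 - Δ_0) = -6
  1·M_1 + 4·M_2 + 1·M_3 = 6(Δ_2 - Δ_1) = 54
Clamped end conditions give two more equations: 2h_0·M_0 + h_0·M_1 = 6(Δ_0 - g'(0)) = 42 and h_2·M_2 + 2h_2·M_3 = 6(g'(3) - Δ_2) = -90.
Solving the tridiagonal system: M_0 = 148/5, M_1 = -86/5, M_2 = 166/5, M_3 = -308/5.

-17.2000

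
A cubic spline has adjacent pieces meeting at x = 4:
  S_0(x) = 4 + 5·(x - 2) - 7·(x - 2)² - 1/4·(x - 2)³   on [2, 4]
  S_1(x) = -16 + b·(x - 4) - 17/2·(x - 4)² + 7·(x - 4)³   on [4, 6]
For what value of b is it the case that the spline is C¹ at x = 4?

S_0'(x) = 5 - 14·(x - 2) - 3/4·(x - 2)², so S_0'(4) = -26. On the right, S_1'(4) = b, so b = -26.

-26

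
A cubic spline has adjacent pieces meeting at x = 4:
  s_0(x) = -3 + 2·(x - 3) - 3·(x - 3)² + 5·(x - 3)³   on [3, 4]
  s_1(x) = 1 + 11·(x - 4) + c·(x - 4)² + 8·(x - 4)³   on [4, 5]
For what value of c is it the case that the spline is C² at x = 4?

s_0''(x) = -6 + 30·(x - 3), so s_0''(4) = 24. On the right, s_1''(4) = 2c, so c = 12.

12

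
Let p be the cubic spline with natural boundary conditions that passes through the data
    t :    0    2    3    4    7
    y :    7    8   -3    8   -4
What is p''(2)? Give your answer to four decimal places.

-18.4551

Let m_i = p''(x_i). Step sizes h_i = 2, 1, 1, 3; slopes of the chords Δ_i = (y_(i+1) - y_i)/h_i = 1/2, -11, 11, -4.
  2·m_0 + 6·m_1 + 1·m_2 = 6(Δ_1 - Δ_0) = -69
  1·m_1 + 4·m_2 + 1·m_3 = 6(Δ_2 - Δ_1) = 132
  1·m_2 + 8·m_3 + 3·m_4 = 6(Δ_3 - Δ_2) = -90
Natural end conditions: m_0 = m_4 = 0.
Hence m_0 = 0, m_1 = -3285/178, m_2 = 3714/89, m_3 = -2931/178, m_4 = 0.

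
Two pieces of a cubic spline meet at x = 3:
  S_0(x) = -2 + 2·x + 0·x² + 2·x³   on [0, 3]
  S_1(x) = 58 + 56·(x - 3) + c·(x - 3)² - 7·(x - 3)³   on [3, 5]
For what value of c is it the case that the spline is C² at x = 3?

S_0''(x) = 0 + 12·x, so S_0''(3) = 36. On the right, S_1''(3) = 2c, so c = 18.

18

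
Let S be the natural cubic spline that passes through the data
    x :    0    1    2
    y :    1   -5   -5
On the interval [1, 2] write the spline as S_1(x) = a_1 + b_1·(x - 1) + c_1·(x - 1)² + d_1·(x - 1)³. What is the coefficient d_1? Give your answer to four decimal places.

-1.5000

Let M_i = S''(x_i). Step sizes h_i = 1, 1; slopes of the chords Δ_i = (y_(i+1) - y_i)/h_i = -6, 0.
  1·M_0 + 4·M_1 + 1·M_2 = 6(Δ_1 - Δ_0) = 36
Natural end conditions: M_0 = M_2 = 0.
Forward elimination and back-substitution give M_0 = 0, M_1 = 9, M_2 = 0.
On [1, 2], with S_1(x) = a_1 + b_1·(x - 1) + c_1·(x - 1)² + d_1·(x - 1)³: c_1 = M_1/2 = 9/2, d_1 = (M_2 - M_1)/(6h_1) = -3/2, b_1 = Δ_1 - h_1(2M_1 + M_2)/6 = -3.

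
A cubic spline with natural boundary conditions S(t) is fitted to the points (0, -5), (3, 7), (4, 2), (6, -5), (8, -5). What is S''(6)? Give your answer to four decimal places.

Put σ_i = S'' at the i-th knot. Here h = (3, 1, 2, 2) and Δ = (4, -5, -7/2, 0), so the interior equations h_(i-1)·σ_(i-1) + 2(h_(i-1)+h_i)·σ_i + h_i·σ_(i+1) = 6(Δ_i − Δ_(i-1)) read
  3·σ_0 + 8·σ_1 + 1·σ_2 = 6(Δ_1 - Δ_0) = -54
  1·σ_1 + 6·σ_2 + 2·σ_3 = 6(Δ_2 - Δ_1) = 9
  2·σ_2 + 8·σ_3 + 2·σ_4 = 6(Δ_3 - Δ_2) = 21
Natural end conditions: σ_0 = σ_4 = 0.
Solving: σ_0 = 0, σ_1 = -1203/172, σ_2 = 84/43, σ_3 = 735/344, σ_4 = 0.

2.1366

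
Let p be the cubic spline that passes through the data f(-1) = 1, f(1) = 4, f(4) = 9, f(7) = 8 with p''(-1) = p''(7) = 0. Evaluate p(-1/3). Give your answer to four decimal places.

1.9146

Write M_i for p''(x_i). With h_i = 2, 3, 3 and divided differences Δ_i = 3/2, 5/3, -1/3, the continuity of p' gives the tridiagonal system
  2·M_0 + 10·M_1 + 3·M_2 = 6(Δ_1 - Δ_0) = 1
  3·M_1 + 12·M_2 + 3·M_3 = 6(Δ_2 - Δ_1) = -12
Natural end conditions: M_0 = M_3 = 0.
Forward elimination and back-substitution give M_0 = 0, M_1 = 16/37, M_2 = -41/37, M_3 = 0.
On [-1, 1], p(t) = 1 + 301/222·(t + 1) + 0·(t + 1)² + 4/111·(t + 1)³.
With (t + 1) = 2/3: p(-1/3) = 5738/2997.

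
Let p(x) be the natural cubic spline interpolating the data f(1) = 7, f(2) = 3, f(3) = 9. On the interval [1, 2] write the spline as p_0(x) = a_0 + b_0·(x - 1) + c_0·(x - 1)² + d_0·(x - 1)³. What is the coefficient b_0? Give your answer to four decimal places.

Let M_i = p''(x_i). Step sizes h_i = 1, 1; slopes of the chords Δ_i = (y_(i+1) - y_i)/h_i = -4, 6.
  1·M_0 + 4·M_1 + 1·M_2 = 6(Δ_1 - Δ_0) = 60
Natural end conditions: M_0 = M_2 = 0.
Solving the tridiagonal system: M_0 = 0, M_1 = 15, M_2 = 0.
On [1, 2], with p_0(x) = a_0 + b_0·(x - 1) + c_0·(x - 1)² + d_0·(x - 1)³: c_0 = M_0/2 = 0, d_0 = (M_1 - M_0)/(6h_0) = 5/2, b_0 = Δ_0 - h_0(2M_0 + M_1)/6 = -13/2.

-6.5000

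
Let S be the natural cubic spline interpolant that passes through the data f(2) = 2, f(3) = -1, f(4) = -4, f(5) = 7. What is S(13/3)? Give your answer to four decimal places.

Let M_i = S''(x_i). Step sizes h_i = 1, 1, 1; slopes of the chords Δ_i = (y_(i+1) - y_i)/h_i = -3, -3, 11.
  1·M_0 + 4·M_1 + 1·M_2 = 6(Δ_1 - Δ_0) = 0
  1·M_1 + 4·M_2 + 1·M_3 = 6(Δ_2 - Δ_1) = 84
Natural end conditions: M_0 = M_3 = 0.
Forward elimination and back-substitution give M_0 = 0, M_1 = -28/5, M_2 = 112/5, M_3 = 0.
On [4, 5], S(x) = -4 + 53/15·(x - 4) + 56/5·(x - 4)² - 56/15·(x - 4)³.
With (x - 4) = 1/3: S(13/3) = -139/81.

-1.7160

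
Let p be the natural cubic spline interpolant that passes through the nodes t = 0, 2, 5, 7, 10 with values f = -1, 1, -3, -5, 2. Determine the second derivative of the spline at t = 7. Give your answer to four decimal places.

1.9494

Let M_i = p''(x_i). Step sizes h_i = 2, 3, 2, 3; slopes of the chords Δ_i = (y_(i+1) - y_i)/h_i = 1, -4/3, -1, 7/3.
  2·M_0 + 10·M_1 + 3·M_2 = 6(Δ_1 - Δ_0) = -14
  3·M_1 + 10·M_2 + 2·M_3 = 6(Δ_2 - Δ_1) = 2
  2·M_2 + 10·M_3 + 3·M_4 = 6(Δ_3 - Δ_2) = 20
Natural end conditions: M_0 = M_4 = 0.
Hence M_0 = 0, M_1 = -214/145, M_2 = 22/87, M_3 = 848/435, M_4 = 0.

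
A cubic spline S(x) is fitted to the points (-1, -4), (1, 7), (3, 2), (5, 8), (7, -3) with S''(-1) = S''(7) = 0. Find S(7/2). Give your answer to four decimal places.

3.0137

Put M_i = S'' at the i-th knot. Here h = (2, 2, 2, 2) and Δ = (11/2, -5/2, 3, -11/2), so the interior equations h_(i-1)·M_(i-1) + 2(h_(i-1)+h_i)·M_i + h_i·M_(i+1) = 6(Δ_i − Δ_(i-1)) read
  2·M_0 + 8·M_1 + 2·M_2 = 6(Δ_1 - Δ_0) = -48
  2·M_1 + 8·M_2 + 2·M_3 = 6(Δ_2 - Δ_1) = 33
  2·M_2 + 8·M_3 + 2·M_4 = 6(Δ_3 - Δ_2) = -51
Natural end conditions: M_0 = M_4 = 0.
Forward elimination and back-substitution give M_0 = 0, M_1 = -129/16, M_2 = 33/4, M_3 = -135/16, M_4 = 0.
On [3, 5], S(x) = 2 + 5/16·(x - 3) + 33/8·(x - 3)² - 89/64·(x - 3)³.
With (x - 3) = 1/2: S(7/2) = 1543/512.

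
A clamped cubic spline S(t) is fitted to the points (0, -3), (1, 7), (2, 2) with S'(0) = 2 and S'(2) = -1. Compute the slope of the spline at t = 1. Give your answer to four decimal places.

Let σ_i = S''(x_i). Step sizes h_i = 1, 1; slopes of the chords Δ_i = (y_(i+1) - y_i)/h_i = 10, -5.
  1·σ_0 + 4·σ_1 + 1·σ_2 = 6(Δ_1 - Δ_0) = -90
Clamped end conditions give two more equations: 2h_0·σ_0 + h_0·σ_1 = 6(Δ_0 - S'(0)) = 48 and h_1·σ_1 + 2h_1·σ_2 = 6(S'(2) - Δ_1) = 24.
Forward elimination and back-substitution give σ_0 = 45, σ_1 = -42, σ_2 = 33.
On [1, 2], S'(t) = b_1 + 2c_1·(t - 1) + 3d_1·(t - 1)² with b_1 = Δ_1 - h_1(2σ_1 + σ_2)/6 = 7/2, c_1 = σ_1/2 = -21, d_1 = (σ_2 - σ_1)/(6h_1) = 25/2. So S'(1) = 7/2.

3.5000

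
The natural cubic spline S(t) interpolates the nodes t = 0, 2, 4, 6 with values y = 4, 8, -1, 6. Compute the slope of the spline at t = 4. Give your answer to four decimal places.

-1.6333

Write σ_i for S''(x_i). With h_i = 2, 2, 2 and divided differences Δ_i = 2, -9/2, 7/2, the continuity of S' gives the tridiagonal system
  2·σ_0 + 8·σ_1 + 2·σ_2 = 6(Δ_1 - Δ_0) = -39
  2·σ_1 + 8·σ_2 + 2·σ_3 = 6(Δ_2 - Δ_1) = 48
Natural end conditions: σ_0 = σ_3 = 0.
Forward elimination and back-substitution give σ_0 = 0, σ_1 = -34/5, σ_2 = 77/10, σ_3 = 0.
On [4, 6], S'(t) = b_2 + 2c_2·(t - 4) + 3d_2·(t - 4)² with b_2 = Δ_2 - h_2(2σ_2 + σ_3)/6 = -49/30, c_2 = σ_2/2 = 77/20, d_2 = (σ_3 - σ_2)/(6h_2) = -77/120. So S'(4) = -49/30.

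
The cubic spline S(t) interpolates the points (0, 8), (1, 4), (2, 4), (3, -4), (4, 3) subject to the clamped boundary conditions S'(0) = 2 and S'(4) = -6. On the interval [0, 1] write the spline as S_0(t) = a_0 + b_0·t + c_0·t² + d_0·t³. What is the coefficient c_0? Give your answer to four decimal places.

-14.0179

Put M_i = S'' at the i-th knot. Here h = (1, 1, 1, 1) and Δ = (-4, 0, -8, 7), so the interior equations h_(i-1)·M_(i-1) + 2(h_(i-1)+h_i)·M_i + h_i·M_(i+1) = 6(Δ_i − Δ_(i-1)) read
  1·M_0 + 4·M_1 + 1·M_2 = 6(Δ_1 - Δ_0) = 24
  1·M_1 + 4·M_2 + 1·M_3 = 6(Δ_2 - Δ_1) = -48
  1·M_2 + 4·M_3 + 1·M_4 = 6(Δ_3 - Δ_2) = 90
Clamped end conditions give two more equations: 2h_0·M_0 + h_0·M_1 = 6(Δ_0 - S'(0)) = -36 and h_3·M_3 + 2h_3·M_4 = 6(S'(4) - Δ_3) = -78.
Hence M_0 = -785/28, M_1 = 281/14, M_2 = -113/4, M_3 = 629/14, M_4 = -1721/28.
On [0, 1], with S_0(t) = a_0 + b_0·t + c_0·t² + d_0·t³: c_0 = M_0/2 = -785/56, d_0 = (M_1 - M_0)/(6h_0) = 449/56, b_0 = Δ_0 - h_0(2M_0 + M_1)/6 = 2.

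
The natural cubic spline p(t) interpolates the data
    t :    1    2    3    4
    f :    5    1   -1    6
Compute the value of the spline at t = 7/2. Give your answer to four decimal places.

1.6500

Write M_i for p''(x_i). With h_i = 1, 1, 1 and divided differences Δ_i = -4, -2, 7, the continuity of p' gives the tridiagonal system
  1·M_0 + 4·M_1 + 1·M_2 = 6(Δ_1 - Δ_0) = 12
  1·M_1 + 4·M_2 + 1·M_3 = 6(Δ_2 - Δ_1) = 54
Natural end conditions: M_0 = M_3 = 0.
Forward elimination and back-substitution give M_0 = 0, M_1 = -2/5, M_2 = 68/5, M_3 = 0.
On [3, 4], p(t) = -1 + 37/15·(t - 3) + 34/5·(t - 3)² - 34/15·(t - 3)³.
With (t - 3) = 1/2: p(7/2) = 33/20.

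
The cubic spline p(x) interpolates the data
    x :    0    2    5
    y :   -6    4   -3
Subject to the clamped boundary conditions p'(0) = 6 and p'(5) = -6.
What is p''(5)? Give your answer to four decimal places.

-1.6667

Let σ_i = p''(x_i). Step sizes h_i = 2, 3; slopes of the chords Δ_i = (y_(i+1) - y_i)/h_i = 5, -7/3.
  2·σ_0 + 10·σ_1 + 3·σ_2 = 6(Δ_1 - Δ_0) = -44
Clamped end conditions give two more equations: 2h_0·σ_0 + h_0·σ_1 = 6(Δ_0 - p'(0)) = -6 and h_1·σ_1 + 2h_1·σ_2 = 6(p'(5) - Δ_1) = -22.
Solving the tridiagonal system: σ_0 = 1/2, σ_1 = -4, σ_2 = -5/3.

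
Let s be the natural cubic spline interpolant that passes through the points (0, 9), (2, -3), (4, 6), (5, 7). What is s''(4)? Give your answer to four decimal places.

Write σ_i for s''(x_i). With h_i = 2, 2, 1 and divided differences Δ_i = -6, 9/2, 1, the continuity of s' gives the tridiagonal system
  2·σ_0 + 8·σ_1 + 2·σ_2 = 6(Δ_1 - Δ_0) = 63
  2·σ_1 + 6·σ_2 + 1·σ_3 = 6(Δ_2 - Δ_1) = -21
Natural end conditions: σ_0 = σ_3 = 0.
Hence σ_0 = 0, σ_1 = 105/11, σ_2 = -147/22, σ_3 = 0.

-6.6818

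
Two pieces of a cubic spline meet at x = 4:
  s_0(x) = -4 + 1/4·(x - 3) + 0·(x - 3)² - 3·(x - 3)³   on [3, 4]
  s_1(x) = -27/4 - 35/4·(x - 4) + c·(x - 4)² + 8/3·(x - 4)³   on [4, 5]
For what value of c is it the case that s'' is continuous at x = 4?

-9

s_0''(x) = 0 - 18·(x - 3), so s_0''(4) = -18. On the right, s_1''(4) = 2c, so c = -9.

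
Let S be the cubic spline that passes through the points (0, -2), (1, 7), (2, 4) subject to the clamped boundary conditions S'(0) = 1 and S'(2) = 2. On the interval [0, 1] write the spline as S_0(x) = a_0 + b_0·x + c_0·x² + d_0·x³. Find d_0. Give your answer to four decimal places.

-13.2500

Write M_i for S''(x_i). With h_i = 1, 1 and divided differences Δ_i = 9, -3, the continuity of S' gives the tridiagonal system
  1·M_0 + 4·M_1 + 1·M_2 = 6(Δ_1 - Δ_0) = -72
Clamped end conditions give two more equations: 2h_0·M_0 + h_0·M_1 = 6(Δ_0 - S'(0)) = 48 and h_1·M_1 + 2h_1·M_2 = 6(S'(2) - Δ_1) = 30.
Forward elimination and back-substitution give M_0 = 85/2, M_1 = -37, M_2 = 67/2.
On [0, 1], with S_0(x) = a_0 + b_0·x + c_0·x² + d_0·x³: c_0 = M_0/2 = 85/4, d_0 = (M_1 - M_0)/(6h_0) = -53/4, b_0 = Δ_0 - h_0(2M_0 + M_1)/6 = 1.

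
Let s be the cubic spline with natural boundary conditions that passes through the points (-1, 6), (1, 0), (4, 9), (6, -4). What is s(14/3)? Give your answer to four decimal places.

Put M_i = s'' at the i-th knot. Here h = (2, 3, 2) and Δ = (-3, 3, -13/2), so the interior equations h_(i-1)·M_(i-1) + 2(h_(i-1)+h_i)·M_i + h_i·M_(i+1) = 6(Δ_i − Δ_(i-1)) read
  2·M_0 + 10·M_1 + 3·M_2 = 6(Δ_1 - Δ_0) = 36
  3·M_1 + 10·M_2 + 2·M_3 = 6(Δ_2 - Δ_1) = -57
Natural end conditions: M_0 = M_3 = 0.
Solving: M_0 = 0, M_1 = 531/91, M_2 = -678/91, M_3 = 0.
On [4, 6], s(x) = 9 - 279/182·(x - 4) - 339/91·(x - 4)² + 113/182·(x - 4)³.
With (x - 4) = 2/3: s(14/3) = 15986/2457.

6.5063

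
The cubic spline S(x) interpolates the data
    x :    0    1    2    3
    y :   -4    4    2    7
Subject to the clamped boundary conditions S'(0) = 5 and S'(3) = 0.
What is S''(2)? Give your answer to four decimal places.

With m_i denoting the second derivative at x_i, h_i = 1, 1, 1, and Δ_i = (y_(i+1) − y_i)/h_i = 8, -2, 5:
  1·m_0 + 4·m_1 + 1·m_2 = 6(Δ_1 - Δ_0) = -60
  1·m_1 + 4·m_2 + 1·m_3 = 6(Δ_2 - Δ_1) = 42
Clamped end conditions give two more equations: 2h_0·m_0 + h_0·m_1 = 6(Δ_0 - S'(0)) = 18 and h_2·m_2 + 2h_2·m_3 = 6(S'(3) - Δ_2) = -30.
Solving the tridiagonal system: m_0 = 334/15, m_1 = -398/15, m_2 = 358/15, m_3 = -404/15.

23.8667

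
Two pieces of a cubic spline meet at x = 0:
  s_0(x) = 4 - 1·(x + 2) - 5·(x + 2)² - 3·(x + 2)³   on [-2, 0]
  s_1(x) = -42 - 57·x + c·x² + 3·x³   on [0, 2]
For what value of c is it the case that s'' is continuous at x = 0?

s_0''(x) = -10 - 18·(x + 2), so s_0''(0) = -46. On the right, s_1''(0) = 2c, so c = -23.

-23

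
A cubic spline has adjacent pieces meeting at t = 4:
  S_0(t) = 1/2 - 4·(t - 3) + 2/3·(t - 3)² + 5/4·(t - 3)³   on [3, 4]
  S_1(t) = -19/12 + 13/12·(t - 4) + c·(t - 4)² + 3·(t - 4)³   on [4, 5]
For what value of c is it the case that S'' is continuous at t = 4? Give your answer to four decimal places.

4.4167

S_0''(t) = 4/3 + 15/2·(t - 3), so S_0''(4) = 53/6. On the right, S_1''(4) = 2c, so c = 53/12.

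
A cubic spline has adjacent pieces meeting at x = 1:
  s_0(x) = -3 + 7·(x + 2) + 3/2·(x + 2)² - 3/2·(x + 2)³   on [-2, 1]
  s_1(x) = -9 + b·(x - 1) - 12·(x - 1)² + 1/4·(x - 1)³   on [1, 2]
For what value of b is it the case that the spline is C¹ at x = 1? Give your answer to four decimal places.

s_0'(x) = 7 + 3·(x + 2) - 9/2·(x + 2)², so s_0'(1) = -49/2. On the right, s_1'(1) = b, so b = -49/2.

-24.5000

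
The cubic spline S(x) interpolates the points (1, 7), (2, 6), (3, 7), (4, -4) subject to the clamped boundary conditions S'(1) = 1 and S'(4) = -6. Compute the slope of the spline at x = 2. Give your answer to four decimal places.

Write m_i for S''(x_i). With h_i = 1, 1, 1 and divided differences Δ_i = -1, 1, -11, the continuity of S' gives the tridiagonal system
  1·m_0 + 4·m_1 + 1·m_2 = 6(Δ_1 - Δ_0) = 12
  1·m_1 + 4·m_2 + 1·m_3 = 6(Δ_2 - Δ_1) = -72
Clamped end conditions give two more equations: 2h_0·m_0 + h_0·m_1 = 6(Δ_0 - S'(1)) = -12 and h_2·m_2 + 2h_2·m_3 = 6(S'(4) - Δ_2) = 30.
Forward elimination and back-substitution give m_0 = -38/3, m_1 = 40/3, m_2 = -86/3, m_3 = 88/3.
On [2, 3], S'(x) = b_1 + 2c_1·(x - 2) + 3d_1·(x - 2)² with b_1 = Δ_1 - h_1(2m_1 + m_2)/6 = 4/3, c_1 = m_1/2 = 20/3, d_1 = (m_2 - m_1)/(6h_1) = -7. So S'(2) = 4/3.

1.3333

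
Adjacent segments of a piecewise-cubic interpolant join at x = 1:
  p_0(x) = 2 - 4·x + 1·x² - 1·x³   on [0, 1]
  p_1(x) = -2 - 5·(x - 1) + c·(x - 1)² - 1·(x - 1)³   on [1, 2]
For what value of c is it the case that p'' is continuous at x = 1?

-2

p_0''(x) = 2 - 6·x, so p_0''(1) = -4. On the right, p_1''(1) = 2c, so c = -2.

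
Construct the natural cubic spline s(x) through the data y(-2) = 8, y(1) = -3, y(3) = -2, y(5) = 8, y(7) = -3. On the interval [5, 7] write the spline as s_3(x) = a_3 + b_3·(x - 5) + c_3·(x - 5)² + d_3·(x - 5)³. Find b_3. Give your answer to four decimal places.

Let M_i = s''(x_i). Step sizes h_i = 3, 2, 2, 2; slopes of the chords Δ_i = (y_(i+1) - y_i)/h_i = -11/3, 1/2, 5, -11/2.
  3·M_0 + 10·M_1 + 2·M_2 = 6(Δ_1 - Δ_0) = 25
  2·M_1 + 8·M_2 + 2·M_3 = 6(Δ_2 - Δ_1) = 27
  2·M_2 + 8·M_3 + 2·M_4 = 6(Δ_3 - Δ_2) = -63
Natural end conditions: M_0 = M_4 = 0.
Solving: M_0 = 0, M_1 = 102/71, M_2 = 755/142, M_3 = -1307/142, M_4 = 0.
On [5, 7], with s_3(x) = a_3 + b_3·(x - 5) + c_3·(x - 5)² + d_3·(x - 5)³: c_3 = M_3/2 = -1307/284, d_3 = (M_4 - M_3)/(6h_3) = 1307/1704, b_3 = Δ_3 - h_3(2M_3 + M_4)/6 = 271/426.

0.6362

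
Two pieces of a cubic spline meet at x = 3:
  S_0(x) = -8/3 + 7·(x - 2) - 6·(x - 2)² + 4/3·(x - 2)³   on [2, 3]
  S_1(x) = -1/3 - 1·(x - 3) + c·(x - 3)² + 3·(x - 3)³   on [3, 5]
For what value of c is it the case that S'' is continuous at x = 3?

S_0''(x) = -12 + 8·(x - 2), so S_0''(3) = -4. On the right, S_1''(3) = 2c, so c = -2.

-2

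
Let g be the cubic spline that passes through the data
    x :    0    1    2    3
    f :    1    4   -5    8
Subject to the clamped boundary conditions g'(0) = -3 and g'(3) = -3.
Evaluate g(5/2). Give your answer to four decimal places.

2.5000

Let M_i = g''(x_i). Step sizes h_i = 1, 1, 1; slopes of the chords Δ_i = (y_(i+1) - y_i)/h_i = 3, -9, 13.
  1·M_0 + 4·M_1 + 1·M_2 = 6(Δ_1 - Δ_0) = -72
  1·M_1 + 4·M_2 + 1·M_3 = 6(Δ_2 - Δ_1) = 132
Clamped end conditions give two more equations: 2h_0·M_0 + h_0·M_1 = 6(Δ_0 - g'(0)) = 36 and h_2·M_2 + 2h_2·M_3 = 6(g'(3) - Δ_2) = -96.
Solving the tridiagonal system: M_0 = 40, M_1 = -44, M_2 = 64, M_3 = -80.
On [2, 3], g(x) = -5 + 5·(x - 2) + 32·(x - 2)² - 24·(x - 2)³.
With (x - 2) = 1/2: g(5/2) = 5/2.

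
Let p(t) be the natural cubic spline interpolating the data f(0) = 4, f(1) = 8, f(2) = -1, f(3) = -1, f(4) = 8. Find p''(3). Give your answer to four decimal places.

9.2143

Let σ_i = p''(x_i). Step sizes h_i = 1, 1, 1, 1; slopes of the chords Δ_i = (y_(i+1) - y_i)/h_i = 4, -9, 0, 9.
  1·σ_0 + 4·σ_1 + 1·σ_2 = 6(Δ_1 - Δ_0) = -78
  1·σ_1 + 4·σ_2 + 1·σ_3 = 6(Δ_2 - Δ_1) = 54
  1·σ_2 + 4·σ_3 + 1·σ_4 = 6(Δ_3 - Δ_2) = 54
Natural end conditions: σ_0 = σ_4 = 0.
Solving: σ_0 = 0, σ_1 = -333/14, σ_2 = 120/7, σ_3 = 129/14, σ_4 = 0.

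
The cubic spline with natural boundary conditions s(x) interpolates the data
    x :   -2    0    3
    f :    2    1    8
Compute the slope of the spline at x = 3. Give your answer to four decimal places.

Put M_i = s'' at the i-th knot. Here h = (2, 3) and Δ = (-1/2, 7/3), so the interior equations h_(i-1)·M_(i-1) + 2(h_(i-1)+h_i)·M_i + h_i·M_(i+1) = 6(Δ_i − Δ_(i-1)) read
  2·M_0 + 10·M_1 + 3·M_2 = 6(Δ_1 - Δ_0) = 17
Natural end conditions: M_0 = M_2 = 0.
Solving: M_0 = 0, M_1 = 17/10, M_2 = 0.
On [0, 3], s'(x) = b_1 + 2c_1·x + 3d_1·x² with b_1 = Δ_1 - h_1(2M_1 + M_2)/6 = 19/30, c_1 = M_1/2 = 17/20, d_1 = (M_2 - M_1)/(6h_1) = -17/180. So s'(3) = 191/60.

3.1833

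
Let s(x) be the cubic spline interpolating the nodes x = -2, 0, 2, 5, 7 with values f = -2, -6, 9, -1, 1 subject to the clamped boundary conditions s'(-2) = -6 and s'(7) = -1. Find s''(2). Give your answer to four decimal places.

Write σ_i for s''(x_i). With h_i = 2, 2, 3, 2 and divided differences Δ_i = -2, 15/2, -10/3, 1, the continuity of s' gives the tridiagonal system
  2·σ_0 + 8·σ_1 + 2·σ_2 = 6(Δ_1 - Δ_0) = 57
  2·σ_1 + 10·σ_2 + 3·σ_3 = 6(Δ_2 - Δ_1) = -65
  3·σ_2 + 10·σ_3 + 2·σ_4 = 6(Δ_3 - Δ_2) = 26
Clamped end conditions give two more equations: 2h_0·σ_0 + h_0·σ_1 = 6(Δ_0 - s'(-2)) = 24 and h_3·σ_3 + 2h_3·σ_4 = 6(s'(7) - Δ_3) = -12.
Hence σ_0 = 455/354, σ_1 = 1669/177, σ_2 = -1859/177, σ_3 = 1249/177, σ_4 = -2311/354.

-10.5028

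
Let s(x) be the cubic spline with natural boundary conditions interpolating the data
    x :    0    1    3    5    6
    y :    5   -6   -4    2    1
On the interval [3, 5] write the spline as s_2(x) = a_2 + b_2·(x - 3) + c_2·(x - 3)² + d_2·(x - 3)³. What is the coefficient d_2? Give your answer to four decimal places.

-0.2667

Write σ_i for s''(x_i). With h_i = 1, 2, 2, 1 and divided differences Δ_i = -11, 1, 3, -1, the continuity of s' gives the tridiagonal system
  1·σ_0 + 6·σ_1 + 2·σ_2 = 6(Δ_1 - Δ_0) = 72
  2·σ_1 + 8·σ_2 + 2·σ_3 = 6(Δ_2 - Δ_1) = 12
  2·σ_2 + 6·σ_3 + 1·σ_4 = 6(Δ_3 - Δ_2) = -24
Natural end conditions: σ_0 = σ_4 = 0.
Forward elimination and back-substitution give σ_0 = 0, σ_1 = 61/5, σ_2 = -3/5, σ_3 = -19/5, σ_4 = 0.
On [3, 5], with s_2(x) = a_2 + b_2·(x - 3) + c_2·(x - 3)² + d_2·(x - 3)³: c_2 = σ_2/2 = -3/10, d_2 = (σ_3 - σ_2)/(6h_2) = -4/15, b_2 = Δ_2 - h_2(2σ_2 + σ_3)/6 = 14/3.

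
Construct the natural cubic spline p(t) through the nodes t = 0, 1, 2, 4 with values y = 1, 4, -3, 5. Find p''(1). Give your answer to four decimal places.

-18.5217

With M_i denoting the second derivative at x_i, h_i = 1, 1, 2, and Δ_i = (y_(i+1) − y_i)/h_i = 3, -7, 4:
  1·M_0 + 4·M_1 + 1·M_2 = 6(Δ_1 - Δ_0) = -60
  1·M_1 + 6·M_2 + 2·M_3 = 6(Δ_2 - Δ_1) = 66
Natural end conditions: M_0 = M_3 = 0.
Solving the tridiagonal system: M_0 = 0, M_1 = -426/23, M_2 = 324/23, M_3 = 0.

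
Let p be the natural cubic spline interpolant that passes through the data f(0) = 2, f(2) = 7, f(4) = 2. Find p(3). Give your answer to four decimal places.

Let M_i = p''(x_i). Step sizes h_i = 2, 2; slopes of the chords Δ_i = (y_(i+1) - y_i)/h_i = 5/2, -5/2.
  2·M_0 + 8·M_1 + 2·M_2 = 6(Δ_1 - Δ_0) = -30
Natural end conditions: M_0 = M_2 = 0.
Hence M_0 = 0, M_1 = -15/4, M_2 = 0.
On [2, 4], p(t) = 7 + 0·(t - 2) - 15/8·(t - 2)² + 5/16·(t - 2)³.
With (t - 2) = 1: p(3) = 87/16.

5.4375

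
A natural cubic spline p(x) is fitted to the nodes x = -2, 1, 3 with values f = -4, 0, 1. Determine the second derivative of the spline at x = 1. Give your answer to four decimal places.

-0.5000

Write σ_i for p''(x_i). With h_i = 3, 2 and divided differences Δ_i = 4/3, 1/2, the continuity of p' gives the tridiagonal system
  3·σ_0 + 10·σ_1 + 2·σ_2 = 6(Δ_1 - Δ_0) = -5
Natural end conditions: σ_0 = σ_2 = 0.
Solving: σ_0 = 0, σ_1 = -1/2, σ_2 = 0.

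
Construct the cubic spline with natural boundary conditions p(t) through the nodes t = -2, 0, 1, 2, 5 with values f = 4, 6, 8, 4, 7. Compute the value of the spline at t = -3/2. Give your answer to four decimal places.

Put σ_i = p'' at the i-th knot. Here h = (2, 1, 1, 3) and Δ = (1, 2, -4, 1), so the interior equations h_(i-1)·σ_(i-1) + 2(h_(i-1)+h_i)·σ_i + h_i·σ_(i+1) = 6(Δ_i − Δ_(i-1)) read
  2·σ_0 + 6·σ_1 + 1·σ_2 = 6(Δ_1 - Δ_0) = 6
  1·σ_1 + 4·σ_2 + 1·σ_3 = 6(Δ_2 - Δ_1) = -36
  1·σ_2 + 8·σ_3 + 3·σ_4 = 6(Δ_3 - Δ_2) = 30
Natural end conditions: σ_0 = σ_4 = 0.
Forward elimination and back-substitution give σ_0 = 0, σ_1 = 252/89, σ_2 = -978/89, σ_3 = 456/89, σ_4 = 0.
On [-2, 0], p(t) = 4 + 5/89·(t + 2) + 0·(t + 2)² + 21/89·(t + 2)³.
With (t + 2) = 1/2: p(-3/2) = 2889/712.

4.0576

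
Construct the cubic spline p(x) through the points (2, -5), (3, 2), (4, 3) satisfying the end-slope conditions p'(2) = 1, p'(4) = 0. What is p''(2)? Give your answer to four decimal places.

26.5000

With M_i denoting the second derivative at x_i, h_i = 1, 1, and Δ_i = (y_(i+1) − y_i)/h_i = 7, 1:
  1·M_0 + 4·M_1 + 1·M_2 = 6(Δ_1 - Δ_0) = -36
Clamped end conditions give two more equations: 2h_0·M_0 + h_0·M_1 = 6(Δ_0 - p'(2)) = 36 and h_1·M_1 + 2h_1·M_2 = 6(p'(4) - Δ_1) = -6.
Forward elimination and back-substitution give M_0 = 53/2, M_1 = -17, M_2 = 11/2.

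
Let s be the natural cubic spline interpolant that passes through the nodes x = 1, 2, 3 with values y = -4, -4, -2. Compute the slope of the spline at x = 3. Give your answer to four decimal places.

Let M_i = s''(x_i). Step sizes h_i = 1, 1; slopes of the chords Δ_i = (y_(i+1) - y_i)/h_i = 0, 2.
  1·M_0 + 4·M_1 + 1·M_2 = 6(Δ_1 - Δ_0) = 12
Natural end conditions: M_0 = M_2 = 0.
Solving: M_0 = 0, M_1 = 3, M_2 = 0.
On [2, 3], s'(x) = b_1 + 2c_1·(x - 2) + 3d_1·(x - 2)² with b_1 = Δ_1 - h_1(2M_1 + M_2)/6 = 1, c_1 = M_1/2 = 3/2, d_1 = (M_2 - M_1)/(6h_1) = -1/2. So s'(3) = 5/2.

2.5000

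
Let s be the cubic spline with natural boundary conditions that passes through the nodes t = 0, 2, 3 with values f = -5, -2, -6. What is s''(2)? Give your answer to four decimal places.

Let M_i = s''(x_i). Step sizes h_i = 2, 1; slopes of the chords Δ_i = (y_(i+1) - y_i)/h_i = 3/2, -4.
  2·M_0 + 6·M_1 + 1·M_2 = 6(Δ_1 - Δ_0) = -33
Natural end conditions: M_0 = M_2 = 0.
Solving: M_0 = 0, M_1 = -11/2, M_2 = 0.

-5.5000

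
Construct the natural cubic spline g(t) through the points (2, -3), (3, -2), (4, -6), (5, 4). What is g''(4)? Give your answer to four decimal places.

Let σ_i = g''(x_i). Step sizes h_i = 1, 1, 1; slopes of the chords Δ_i = (y_(i+1) - y_i)/h_i = 1, -4, 10.
  1·σ_0 + 4·σ_1 + 1·σ_2 = 6(Δ_1 - Δ_0) = -30
  1·σ_1 + 4·σ_2 + 1·σ_3 = 6(Δ_2 - Δ_1) = 84
Natural end conditions: σ_0 = σ_3 = 0.
Solving the tridiagonal system: σ_0 = 0, σ_1 = -68/5, σ_2 = 122/5, σ_3 = 0.

24.4000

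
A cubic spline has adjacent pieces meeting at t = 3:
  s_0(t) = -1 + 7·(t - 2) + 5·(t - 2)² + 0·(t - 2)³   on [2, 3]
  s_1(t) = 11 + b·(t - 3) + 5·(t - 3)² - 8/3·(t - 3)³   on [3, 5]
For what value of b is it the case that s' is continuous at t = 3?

s_0'(t) = 7 + 10·(t - 2) + 0·(t - 2)², so s_0'(3) = 17. On the right, s_1'(3) = b, so b = 17.

17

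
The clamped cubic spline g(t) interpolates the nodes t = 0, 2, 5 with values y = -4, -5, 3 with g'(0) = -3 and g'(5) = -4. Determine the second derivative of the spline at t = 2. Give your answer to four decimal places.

Write M_i for g''(x_i). With h_i = 2, 3 and divided differences Δ_i = -1/2, 8/3, the continuity of g' gives the tridiagonal system
  2·M_0 + 10·M_1 + 3·M_2 = 6(Δ_1 - Δ_0) = 19
Clamped end conditions give two more equations: 2h_0·M_0 + h_0·M_1 = 6(Δ_0 - g'(0)) = 15 and h_1·M_1 + 2h_1·M_2 = 6(g'(5) - Δ_1) = -40.
Hence M_0 = 33/20, M_1 = 21/5, M_2 = -263/30.

4.2000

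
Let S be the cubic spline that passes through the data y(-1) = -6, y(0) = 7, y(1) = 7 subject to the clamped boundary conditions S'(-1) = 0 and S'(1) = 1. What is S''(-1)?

59

Let m_i = S''(x_i). Step sizes h_i = 1, 1; slopes of the chords Δ_i = (y_(i+1) - y_i)/h_i = 13, 0.
  1·m_0 + 4·m_1 + 1·m_2 = 6(Δ_1 - Δ_0) = -78
Clamped end conditions give two more equations: 2h_0·m_0 + h_0·m_1 = 6(Δ_0 - S'(-1)) = 78 and h_1·m_1 + 2h_1·m_2 = 6(S'(1) - Δ_1) = 6.
Solving the tridiagonal system: m_0 = 59, m_1 = -40, m_2 = 23.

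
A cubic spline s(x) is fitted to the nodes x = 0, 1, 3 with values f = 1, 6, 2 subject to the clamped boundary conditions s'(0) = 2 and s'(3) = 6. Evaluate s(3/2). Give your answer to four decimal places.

5.4688

Let M_i = s''(x_i). Step sizes h_i = 1, 2; slopes of the chords Δ_i = (y_(i+1) - y_i)/h_i = 5, -2.
  1·M_0 + 6·M_1 + 2·M_2 = 6(Δ_1 - Δ_0) = -42
Clamped end conditions give two more equations: 2h_0·M_0 + h_0·M_1 = 6(Δ_0 - s'(0)) = 18 and h_1·M_1 + 2h_1·M_2 = 6(s'(3) - Δ_1) = 48.
Solving: M_0 = 52/3, M_1 = -50/3, M_2 = 61/3.
On [1, 3], s(x) = 6 + 7/3·(x - 1) - 25/3·(x - 1)² + 37/12·(x - 1)³.
With (x - 1) = 1/2: s(3/2) = 175/32.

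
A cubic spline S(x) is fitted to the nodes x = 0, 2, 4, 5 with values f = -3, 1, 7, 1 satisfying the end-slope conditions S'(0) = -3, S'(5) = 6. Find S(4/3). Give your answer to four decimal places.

-2.3752

With M_i denoting the second derivative at x_i, h_i = 2, 2, 1, and Δ_i = (y_(i+1) − y_i)/h_i = 2, 3, -6:
  2·M_0 + 8·M_1 + 2·M_2 = 6(Δ_1 - Δ_0) = 6
  2·M_1 + 6·M_2 + 1·M_3 = 6(Δ_2 - Δ_1) = -54
Clamped end conditions give two more equations: 2h_0·M_0 + h_0·M_1 = 6(Δ_0 - S'(0)) = 30 and h_2·M_2 + 2h_2·M_3 = 6(S'(5) - Δ_2) = 72.
Solving: M_0 = 129/23, M_1 = 87/23, M_2 = -408/23, M_3 = 1032/23.
On [0, 2], S(x) = -3 - 3·x + 129/46·x² - 7/46·x³.
With x = 4/3: S(4/3) = -1475/621.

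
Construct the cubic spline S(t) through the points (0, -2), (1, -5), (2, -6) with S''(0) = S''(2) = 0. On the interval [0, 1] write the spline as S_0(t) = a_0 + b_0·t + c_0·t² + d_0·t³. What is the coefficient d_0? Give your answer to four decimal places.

0.5000

Let M_i = S''(x_i). Step sizes h_i = 1, 1; slopes of the chords Δ_i = (y_(i+1) - y_i)/h_i = -3, -1.
  1·M_0 + 4·M_1 + 1·M_2 = 6(Δ_1 - Δ_0) = 12
Natural end conditions: M_0 = M_2 = 0.
Forward elimination and back-substitution give M_0 = 0, M_1 = 3, M_2 = 0.
On [0, 1], with S_0(t) = a_0 + b_0·t + c_0·t² + d_0·t³: c_0 = M_0/2 = 0, d_0 = (M_1 - M_0)/(6h_0) = 1/2, b_0 = Δ_0 - h_0(2M_0 + M_1)/6 = -7/2.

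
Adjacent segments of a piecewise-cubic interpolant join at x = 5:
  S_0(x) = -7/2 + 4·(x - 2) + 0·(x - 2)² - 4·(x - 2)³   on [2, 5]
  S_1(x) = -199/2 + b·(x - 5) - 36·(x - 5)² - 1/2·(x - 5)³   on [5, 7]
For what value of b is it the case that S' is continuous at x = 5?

S_0'(x) = 4 + 0·(x - 2) - 12·(x - 2)², so S_0'(5) = -104. On the right, S_1'(5) = b, so b = -104.

-104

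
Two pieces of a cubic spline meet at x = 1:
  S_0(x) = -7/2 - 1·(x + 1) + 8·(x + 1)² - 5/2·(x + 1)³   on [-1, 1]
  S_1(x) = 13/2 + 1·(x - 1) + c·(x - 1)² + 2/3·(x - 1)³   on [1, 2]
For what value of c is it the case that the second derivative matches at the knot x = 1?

-7

S_0''(x) = 16 - 15·(x + 1), so S_0''(1) = -14. On the right, S_1''(1) = 2c, so c = -7.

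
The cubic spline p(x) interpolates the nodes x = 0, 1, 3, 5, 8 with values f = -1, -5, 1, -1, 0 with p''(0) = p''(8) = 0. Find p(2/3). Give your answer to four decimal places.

Let σ_i = p''(x_i). Step sizes h_i = 1, 2, 2, 3; slopes of the chords Δ_i = (y_(i+1) - y_i)/h_i = -4, 3, -1, 1/3.
  1·σ_0 + 6·σ_1 + 2·σ_2 = 6(Δ_1 - Δ_0) = 42
  2·σ_1 + 8·σ_2 + 2·σ_3 = 6(Δ_2 - Δ_1) = -24
  2·σ_2 + 10·σ_3 + 3·σ_4 = 6(Δ_3 - Δ_2) = 8
Natural end conditions: σ_0 = σ_4 = 0.
Solving the tridiagonal system: σ_0 = 0, σ_1 = 463/52, σ_2 = -297/52, σ_3 = 101/52, σ_4 = 0.
On [0, 1], p(x) = -1 - 1711/312·x + 0·x² + 463/312·x³.
With x = 2/3: p(2/3) = -17759/4212.

-4.2163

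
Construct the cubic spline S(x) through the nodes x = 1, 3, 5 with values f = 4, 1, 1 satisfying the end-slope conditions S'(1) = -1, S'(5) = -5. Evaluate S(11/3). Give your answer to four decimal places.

With σ_i denoting the second derivative at x_i, h_i = 2, 2, and Δ_i = (y_(i+1) − y_i)/h_i = -3/2, 0:
  2·σ_0 + 8·σ_1 + 2·σ_2 = 6(Δ_1 - Δ_0) = 9
Clamped end conditions give two more equations: 2h_0·σ_0 + h_0·σ_1 = 6(Δ_0 - S'(1)) = -3 and h_1·σ_1 + 2h_1·σ_2 = 6(S'(5) - Δ_1) = -30.
Forward elimination and back-substitution give σ_0 = -23/8, σ_1 = 17/4, σ_2 = -77/8.
On [3, 5], S(x) = 1 + 3/8·(x - 3) + 17/8·(x - 3)² - 37/32·(x - 3)³.
With (x - 3) = 2/3: S(11/3) = 50/27.

1.8519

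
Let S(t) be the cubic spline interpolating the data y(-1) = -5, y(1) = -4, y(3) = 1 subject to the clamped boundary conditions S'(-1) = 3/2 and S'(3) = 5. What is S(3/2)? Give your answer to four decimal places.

Put M_i = S'' at the i-th knot. Here h = (2, 2) and Δ = (1/2, 5/2), so the interior equations h_(i-1)·M_(i-1) + 2(h_(i-1)+h_i)·M_i + h_i·M_(i+1) = 6(Δ_i − Δ_(i-1)) read
  2·M_0 + 8·M_1 + 2·M_2 = 6(Δ_1 - Δ_0) = 12
Clamped end conditions give two more equations: 2h_0·M_0 + h_0·M_1 = 6(Δ_0 - S'(-1)) = -6 and h_1·M_1 + 2h_1·M_2 = 6(S'(3) - Δ_1) = 15.
Forward elimination and back-substitution give M_0 = -17/8, M_1 = 5/4, M_2 = 25/8.
On [1, 3], S(t) = -4 + 5/8·(t - 1) + 5/8·(t - 1)² + 5/32·(t - 1)³.
With (t - 1) = 1/2: S(3/2) = -899/256.

-3.5117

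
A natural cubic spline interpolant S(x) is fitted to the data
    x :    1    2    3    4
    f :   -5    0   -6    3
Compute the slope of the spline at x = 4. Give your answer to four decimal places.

13.7333

Put m_i = S'' at the i-th knot. Here h = (1, 1, 1) and Δ = (5, -6, 9), so the interior equations h_(i-1)·m_(i-1) + 2(h_(i-1)+h_i)·m_i + h_i·m_(i+1) = 6(Δ_i − Δ_(i-1)) read
  1·m_0 + 4·m_1 + 1·m_2 = 6(Δ_1 - Δ_0) = -66
  1·m_1 + 4·m_2 + 1·m_3 = 6(Δ_2 - Δ_1) = 90
Natural end conditions: m_0 = m_3 = 0.
Hence m_0 = 0, m_1 = -118/5, m_2 = 142/5, m_3 = 0.
On [3, 4], S'(x) = b_2 + 2c_2·(x - 3) + 3d_2·(x - 3)² with b_2 = Δ_2 - h_2(2m_2 + m_3)/6 = -7/15, c_2 = m_2/2 = 71/5, d_2 = (m_3 - m_2)/(6h_2) = -71/15. So S'(4) = 206/15.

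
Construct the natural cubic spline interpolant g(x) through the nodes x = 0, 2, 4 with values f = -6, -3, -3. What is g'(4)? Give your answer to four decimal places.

Write M_i for g''(x_i). With h_i = 2, 2 and divided differences Δ_i = 3/2, 0, the continuity of g' gives the tridiagonal system
  2·M_0 + 8·M_1 + 2·M_2 = 6(Δ_1 - Δ_0) = -9
Natural end conditions: M_0 = M_2 = 0.
Solving: M_0 = 0, M_1 = -9/8, M_2 = 0.
On [2, 4], g'(x) = b_1 + 2c_1·(x - 2) + 3d_1·(x - 2)² with b_1 = Δ_1 - h_1(2M_1 + M_2)/6 = 3/4, c_1 = M_1/2 = -9/16, d_1 = (M_2 - M_1)/(6h_1) = 3/32. So g'(4) = -3/8.

-0.3750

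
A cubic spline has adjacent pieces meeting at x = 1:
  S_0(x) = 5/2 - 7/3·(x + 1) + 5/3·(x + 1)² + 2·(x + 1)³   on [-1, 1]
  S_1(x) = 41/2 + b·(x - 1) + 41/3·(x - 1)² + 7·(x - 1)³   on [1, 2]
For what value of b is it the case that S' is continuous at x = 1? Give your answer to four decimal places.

S_0'(x) = -7/3 + 10/3·(x + 1) + 6·(x + 1)², so S_0'(1) = 85/3. On the right, S_1'(1) = b, so b = 85/3.

28.3333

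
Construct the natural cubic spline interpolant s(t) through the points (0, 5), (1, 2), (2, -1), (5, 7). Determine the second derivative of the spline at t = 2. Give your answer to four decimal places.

With M_i denoting the second derivative at x_i, h_i = 1, 1, 3, and Δ_i = (y_(i+1) − y_i)/h_i = -3, -3, 8/3:
  1·M_0 + 4·M_1 + 1·M_2 = 6(Δ_1 - Δ_0) = 0
  1·M_1 + 8·M_2 + 3·M_3 = 6(Δ_2 - Δ_1) = 34
Natural end conditions: M_0 = M_3 = 0.
Solving: M_0 = 0, M_1 = -34/31, M_2 = 136/31, M_3 = 0.

4.3871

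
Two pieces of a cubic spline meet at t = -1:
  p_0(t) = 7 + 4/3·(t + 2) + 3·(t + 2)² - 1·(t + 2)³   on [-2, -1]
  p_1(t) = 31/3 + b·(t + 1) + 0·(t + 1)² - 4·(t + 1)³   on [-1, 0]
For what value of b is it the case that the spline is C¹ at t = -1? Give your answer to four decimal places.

4.3333

p_0'(t) = 4/3 + 6·(t + 2) - 3·(t + 2)², so p_0'(-1) = 13/3. On the right, p_1'(-1) = b, so b = 13/3.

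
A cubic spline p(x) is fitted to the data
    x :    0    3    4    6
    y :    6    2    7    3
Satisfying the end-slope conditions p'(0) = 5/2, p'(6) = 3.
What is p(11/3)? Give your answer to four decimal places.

5.6790

With M_i denoting the second derivative at x_i, h_i = 3, 1, 2, and Δ_i = (y_(i+1) − y_i)/h_i = -4/3, 5, -2:
  3·M_0 + 8·M_1 + 1·M_2 = 6(Δ_1 - Δ_0) = 38
  1·M_1 + 6·M_2 + 2·M_3 = 6(Δ_2 - Δ_1) = -42
Clamped end conditions give two more equations: 2h_0·M_0 + h_0·M_1 = 6(Δ_0 - p'(0)) = -23 and h_2·M_2 + 2h_2·M_3 = 6(p'(6) - Δ_2) = 30.
Forward elimination and back-substitution give M_0 = -26/3, M_1 = 29/3, M_2 = -40/3, M_3 = 85/6.
On [3, 4], p(x) = 2 + 4·(x - 3) + 29/6·(x - 3)² - 23/6·(x - 3)³.
With (x - 3) = 2/3: p(11/3) = 460/81.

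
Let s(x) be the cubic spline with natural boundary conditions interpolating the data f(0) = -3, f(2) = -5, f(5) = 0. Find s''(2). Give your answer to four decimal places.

1.6000

Write σ_i for s''(x_i). With h_i = 2, 3 and divided differences Δ_i = -1, 5/3, the continuity of s' gives the tridiagonal system
  2·σ_0 + 10·σ_1 + 3·σ_2 = 6(Δ_1 - Δ_0) = 16
Natural end conditions: σ_0 = σ_2 = 0.
Solving: σ_0 = 0, σ_1 = 8/5, σ_2 = 0.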